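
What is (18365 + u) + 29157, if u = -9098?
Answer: 38424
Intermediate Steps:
(18365 + u) + 29157 = (18365 - 9098) + 29157 = 9267 + 29157 = 38424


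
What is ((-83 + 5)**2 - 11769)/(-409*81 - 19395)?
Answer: 1895/17508 ≈ 0.10824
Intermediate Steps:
((-83 + 5)**2 - 11769)/(-409*81 - 19395) = ((-78)**2 - 11769)/(-33129 - 19395) = (6084 - 11769)/(-52524) = -5685*(-1/52524) = 1895/17508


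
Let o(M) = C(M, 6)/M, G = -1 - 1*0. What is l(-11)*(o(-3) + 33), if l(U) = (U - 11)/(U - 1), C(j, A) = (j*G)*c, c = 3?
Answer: 55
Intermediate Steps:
G = -1 (G = -1 + 0 = -1)
C(j, A) = -3*j (C(j, A) = (j*(-1))*3 = -j*3 = -3*j)
l(U) = (-11 + U)/(-1 + U)
o(M) = -3 (o(M) = (-3*M)/M = -3)
l(-11)*(o(-3) + 33) = ((-11 - 11)/(-1 - 11))*(-3 + 33) = (-22/(-12))*30 = -1/12*(-22)*30 = (11/6)*30 = 55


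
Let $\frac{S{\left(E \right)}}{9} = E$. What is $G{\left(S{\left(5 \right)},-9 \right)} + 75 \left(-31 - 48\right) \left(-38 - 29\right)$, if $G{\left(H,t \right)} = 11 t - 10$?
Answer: $396866$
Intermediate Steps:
$S{\left(E \right)} = 9 E$
$G{\left(H,t \right)} = -10 + 11 t$
$G{\left(S{\left(5 \right)},-9 \right)} + 75 \left(-31 - 48\right) \left(-38 - 29\right) = \left(-10 + 11 \left(-9\right)\right) + 75 \left(-31 - 48\right) \left(-38 - 29\right) = \left(-10 - 99\right) + 75 \left(\left(-79\right) \left(-67\right)\right) = -109 + 75 \cdot 5293 = -109 + 396975 = 396866$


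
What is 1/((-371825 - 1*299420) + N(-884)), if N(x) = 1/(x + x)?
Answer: -1768/1186761161 ≈ -1.4898e-6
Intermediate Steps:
N(x) = 1/(2*x)
1/((-371825 - 1*299420) + N(-884)) = 1/((-371825 - 1*299420) + (½)/(-884)) = 1/((-371825 - 299420) + (½)*(-1/884)) = 1/(-671245 - 1/1768) = 1/(-1186761161/1768) = -1768/1186761161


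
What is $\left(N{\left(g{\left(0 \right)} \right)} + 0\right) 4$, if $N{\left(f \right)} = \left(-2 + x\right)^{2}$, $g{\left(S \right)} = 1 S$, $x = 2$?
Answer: $0$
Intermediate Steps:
$g{\left(S \right)} = S$
$N{\left(f \right)} = 0$ ($N{\left(f \right)} = \left(-2 + 2\right)^{2} = 0^{2} = 0$)
$\left(N{\left(g{\left(0 \right)} \right)} + 0\right) 4 = \left(0 + 0\right) 4 = 0 \cdot 4 = 0$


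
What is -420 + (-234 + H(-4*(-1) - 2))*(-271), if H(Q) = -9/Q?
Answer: 128427/2 ≈ 64214.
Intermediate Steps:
-420 + (-234 + H(-4*(-1) - 2))*(-271) = -420 + (-234 - 9/(-4*(-1) - 2))*(-271) = -420 + (-234 - 9/(4 - 2))*(-271) = -420 + (-234 - 9/2)*(-271) = -420 - 477/2*(-271) = -420 + 129267/2 = 128427/2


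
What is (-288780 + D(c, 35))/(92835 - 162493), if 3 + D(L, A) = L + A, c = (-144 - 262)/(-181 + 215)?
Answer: 4908919/1184186 ≈ 4.1454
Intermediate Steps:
c = -203/17 (c = -406/34 = -406*1/34 = -203/17 ≈ -11.941)
D(L, A) = -3 + A + L (D(L, A) = -3 + (L + A) = -3 + (A + L) = -3 + A + L)
(-288780 + D(c, 35))/(92835 - 162493) = (-288780 + (-3 + 35 - 203/17))/(92835 - 162493) = (-288780 + 341/17)/(-69658) = -4908919/17*(-1/69658) = 4908919/1184186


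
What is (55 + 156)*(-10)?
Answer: -2110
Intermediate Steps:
(55 + 156)*(-10) = 211*(-10) = -2110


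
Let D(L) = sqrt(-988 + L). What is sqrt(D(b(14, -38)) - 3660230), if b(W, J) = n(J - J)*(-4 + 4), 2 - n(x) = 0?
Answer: sqrt(-3660230 + 2*I*sqrt(247)) ≈ 0.008 + 1913.2*I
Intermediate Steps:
n(x) = 2 (n(x) = 2 - 1*0 = 2 + 0 = 2)
b(W, J) = 0 (b(W, J) = 2*(-4 + 4) = 2*0 = 0)
sqrt(D(b(14, -38)) - 3660230) = sqrt(sqrt(-988 + 0) - 3660230) = sqrt(sqrt(-988) - 3660230) = sqrt(2*I*sqrt(247) - 3660230) = sqrt(-3660230 + 2*I*sqrt(247))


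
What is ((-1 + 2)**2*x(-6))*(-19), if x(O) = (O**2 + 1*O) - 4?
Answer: -494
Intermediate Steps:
x(O) = -4 + O + O**2 (x(O) = (O**2 + O) - 4 = (O + O**2) - 4 = -4 + O + O**2)
((-1 + 2)**2*x(-6))*(-19) = ((-1 + 2)**2*(-4 - 6 + (-6)**2))*(-19) = (1**2*(-4 - 6 + 36))*(-19) = (1*26)*(-19) = 26*(-19) = -494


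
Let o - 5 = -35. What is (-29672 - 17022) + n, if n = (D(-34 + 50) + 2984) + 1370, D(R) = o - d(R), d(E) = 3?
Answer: -42373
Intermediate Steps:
o = -30 (o = 5 - 35 = -30)
D(R) = -33 (D(R) = -30 - 1*3 = -30 - 3 = -33)
n = 4321 (n = (-33 + 2984) + 1370 = 2951 + 1370 = 4321)
(-29672 - 17022) + n = (-29672 - 17022) + 4321 = -46694 + 4321 = -42373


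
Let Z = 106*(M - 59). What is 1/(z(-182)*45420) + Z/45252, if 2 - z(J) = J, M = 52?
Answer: -516754709/31515302880 ≈ -0.016397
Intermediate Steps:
z(J) = 2 - J
Z = -742 (Z = 106*(52 - 59) = 106*(-7) = -742)
1/(z(-182)*45420) + Z/45252 = 1/((2 - 1*(-182))*45420) - 742/45252 = (1/45420)/(2 + 182) - 742*1/45252 = (1/45420)/184 - 371/22626 = (1/184)*(1/45420) - 371/22626 = 1/8357280 - 371/22626 = -516754709/31515302880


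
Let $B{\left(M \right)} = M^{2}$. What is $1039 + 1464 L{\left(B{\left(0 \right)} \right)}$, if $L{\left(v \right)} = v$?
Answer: $1039$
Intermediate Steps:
$1039 + 1464 L{\left(B{\left(0 \right)} \right)} = 1039 + 1464 \cdot 0^{2} = 1039 + 1464 \cdot 0 = 1039 + 0 = 1039$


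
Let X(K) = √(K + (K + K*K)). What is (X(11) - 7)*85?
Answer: -595 + 85*√143 ≈ 421.45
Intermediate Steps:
X(K) = √(K² + 2*K) (X(K) = √(K + (K + K²)) = √(K² + 2*K))
(X(11) - 7)*85 = (√(11*(2 + 11)) - 7)*85 = (√(11*13) - 7)*85 = (√143 - 7)*85 = (-7 + √143)*85 = -595 + 85*√143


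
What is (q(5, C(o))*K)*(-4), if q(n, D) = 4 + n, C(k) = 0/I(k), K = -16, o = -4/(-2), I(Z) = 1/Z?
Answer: 576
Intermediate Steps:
I(Z) = 1/Z
o = 2 (o = -4*(-½) = 2)
C(k) = 0 (C(k) = 0/(1/k) = 0*k = 0)
(q(5, C(o))*K)*(-4) = ((4 + 5)*(-16))*(-4) = (9*(-16))*(-4) = -144*(-4) = 576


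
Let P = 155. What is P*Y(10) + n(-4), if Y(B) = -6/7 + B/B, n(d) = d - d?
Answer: 155/7 ≈ 22.143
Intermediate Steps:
n(d) = 0
Y(B) = 1/7 (Y(B) = -6*1/7 + 1 = -6/7 + 1 = 1/7)
P*Y(10) + n(-4) = 155*(1/7) + 0 = 155/7 + 0 = 155/7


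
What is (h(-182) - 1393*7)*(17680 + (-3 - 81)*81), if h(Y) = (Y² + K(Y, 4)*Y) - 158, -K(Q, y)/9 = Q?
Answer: -2989823276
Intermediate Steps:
K(Q, y) = -9*Q
h(Y) = -158 - 8*Y² (h(Y) = (Y² + (-9*Y)*Y) - 158 = (Y² - 9*Y²) - 158 = -8*Y² - 158 = -158 - 8*Y²)
(h(-182) - 1393*7)*(17680 + (-3 - 81)*81) = ((-158 - 8*(-182)²) - 1393*7)*(17680 + (-3 - 81)*81) = ((-158 - 8*33124) - 9751)*(17680 - 84*81) = ((-158 - 264992) - 9751)*(17680 - 6804) = (-265150 - 9751)*10876 = -274901*10876 = -2989823276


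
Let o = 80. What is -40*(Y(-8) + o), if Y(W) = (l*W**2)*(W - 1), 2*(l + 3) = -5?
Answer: -129920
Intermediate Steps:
l = -11/2 (l = -3 + (1/2)*(-5) = -3 - 5/2 = -11/2 ≈ -5.5000)
Y(W) = -11*W**2*(-1 + W)/2 (Y(W) = (-11*W**2/2)*(W - 1) = (-11*W**2/2)*(-1 + W) = -11*W**2*(-1 + W)/2)
-40*(Y(-8) + o) = -40*((11/2)*(-8)**2*(1 - 1*(-8)) + 80) = -40*((11/2)*64*(1 + 8) + 80) = -40*((11/2)*64*9 + 80) = -40*(3168 + 80) = -40*3248 = -129920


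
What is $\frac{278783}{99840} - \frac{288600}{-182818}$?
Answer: $\frac{39890187247}{9126274560} \approx 4.3709$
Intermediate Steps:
$\frac{278783}{99840} - \frac{288600}{-182818} = 278783 \cdot \frac{1}{99840} - - \frac{144300}{91409} = \frac{278783}{99840} + \frac{144300}{91409} = \frac{39890187247}{9126274560}$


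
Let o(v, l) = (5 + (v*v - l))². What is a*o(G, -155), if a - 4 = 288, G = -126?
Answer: 75088762432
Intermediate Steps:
a = 292 (a = 4 + 288 = 292)
o(v, l) = (5 + v² - l)² (o(v, l) = (5 + (v² - l))² = (5 + v² - l)²)
a*o(G, -155) = 292*(5 + (-126)² - 1*(-155))² = 292*(5 + 15876 + 155)² = 292*16036² = 292*257153296 = 75088762432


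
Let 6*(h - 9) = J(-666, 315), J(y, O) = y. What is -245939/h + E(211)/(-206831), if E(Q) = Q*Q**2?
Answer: 2935860491/1240986 ≈ 2365.8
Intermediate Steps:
h = -102 (h = 9 + (1/6)*(-666) = 9 - 111 = -102)
E(Q) = Q**3
-245939/h + E(211)/(-206831) = -245939/(-102) + 211**3/(-206831) = -245939*(-1/102) + 9393931*(-1/206831) = 14467/6 - 9393931/206831 = 2935860491/1240986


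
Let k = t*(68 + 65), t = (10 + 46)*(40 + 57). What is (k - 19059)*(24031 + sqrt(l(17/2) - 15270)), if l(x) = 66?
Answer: 16903333307 + 1406794*I*sqrt(3801) ≈ 1.6903e+10 + 8.6732e+7*I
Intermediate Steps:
t = 5432 (t = 56*97 = 5432)
k = 722456 (k = 5432*(68 + 65) = 5432*133 = 722456)
(k - 19059)*(24031 + sqrt(l(17/2) - 15270)) = (722456 - 19059)*(24031 + sqrt(66 - 15270)) = 703397*(24031 + sqrt(-15204)) = 703397*(24031 + 2*I*sqrt(3801)) = 16903333307 + 1406794*I*sqrt(3801)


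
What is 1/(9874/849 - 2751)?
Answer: -849/2325725 ≈ -0.00036505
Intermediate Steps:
1/(9874/849 - 2751) = 1/(-2325725/849) = -849/2325725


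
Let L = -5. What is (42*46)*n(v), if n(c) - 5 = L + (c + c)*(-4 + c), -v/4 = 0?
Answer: 0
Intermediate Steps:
v = 0 (v = -4*0 = 0)
n(c) = 2*c*(-4 + c) (n(c) = 5 + (-5 + (c + c)*(-4 + c)) = 5 + (-5 + (2*c)*(-4 + c)) = 5 + (-5 + 2*c*(-4 + c)) = 2*c*(-4 + c))
(42*46)*n(v) = (42*46)*(2*0*(-4 + 0)) = 1932*(2*0*(-4)) = 1932*0 = 0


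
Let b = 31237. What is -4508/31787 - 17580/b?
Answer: -99947408/141847217 ≈ -0.70461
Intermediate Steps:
-4508/31787 - 17580/b = -4508/31787 - 17580/31237 = -4508*1/31787 - 17580*1/31237 = -644/4541 - 17580/31237 = -99947408/141847217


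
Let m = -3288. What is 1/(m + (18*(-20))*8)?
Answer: -1/6168 ≈ -0.00016213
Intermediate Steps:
1/(m + (18*(-20))*8) = 1/(-3288 + (18*(-20))*8) = 1/(-3288 - 360*8) = 1/(-3288 - 2880) = 1/(-6168) = -1/6168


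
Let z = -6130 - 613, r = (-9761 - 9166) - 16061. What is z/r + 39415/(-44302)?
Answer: -540161817/775019188 ≈ -0.69697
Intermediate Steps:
r = -34988 (r = -18927 - 16061 = -34988)
z = -6743
z/r + 39415/(-44302) = -6743/(-34988) + 39415/(-44302) = -6743*(-1/34988) + 39415*(-1/44302) = 6743/34988 - 39415/44302 = -540161817/775019188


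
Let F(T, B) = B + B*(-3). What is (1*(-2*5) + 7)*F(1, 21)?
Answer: 126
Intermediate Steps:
F(T, B) = -2*B (F(T, B) = B - 3*B = -2*B)
(1*(-2*5) + 7)*F(1, 21) = (1*(-2*5) + 7)*(-2*21) = (1*(-10) + 7)*(-42) = (-10 + 7)*(-42) = -3*(-42) = 126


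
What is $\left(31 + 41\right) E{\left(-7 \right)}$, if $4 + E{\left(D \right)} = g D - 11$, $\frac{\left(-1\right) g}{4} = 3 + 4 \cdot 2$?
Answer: $21096$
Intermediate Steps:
$g = -44$ ($g = - 4 \left(3 + 4 \cdot 2\right) = - 4 \left(3 + 8\right) = \left(-4\right) 11 = -44$)
$E{\left(D \right)} = -15 - 44 D$ ($E{\left(D \right)} = -4 - \left(11 + 44 D\right) = -15 - 44 D$)
$\left(31 + 41\right) E{\left(-7 \right)} = \left(31 + 41\right) \left(-15 - -308\right) = 72 \left(-15 + 308\right) = 72 \cdot 293 = 21096$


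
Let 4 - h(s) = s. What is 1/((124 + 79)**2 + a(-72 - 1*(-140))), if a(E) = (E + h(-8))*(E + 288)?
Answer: 1/69689 ≈ 1.4349e-5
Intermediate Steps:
h(s) = 4 - s
a(E) = (12 + E)*(288 + E) (a(E) = (E + (4 - 1*(-8)))*(E + 288) = (E + (4 + 8))*(288 + E) = (E + 12)*(288 + E) = (12 + E)*(288 + E))
1/((124 + 79)**2 + a(-72 - 1*(-140))) = 1/((124 + 79)**2 + (3456 + (-72 - 1*(-140))**2 + 300*(-72 - 1*(-140)))) = 1/(203**2 + (3456 + (-72 + 140)**2 + 300*(-72 + 140))) = 1/(41209 + (3456 + 68**2 + 300*68)) = 1/(41209 + (3456 + 4624 + 20400)) = 1/(41209 + 28480) = 1/69689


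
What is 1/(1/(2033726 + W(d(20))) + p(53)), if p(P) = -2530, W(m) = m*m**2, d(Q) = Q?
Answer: -2041726/5165566779 ≈ -0.00039526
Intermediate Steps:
W(m) = m**3
1/(1/(2033726 + W(d(20))) + p(53)) = 1/(1/(2033726 + 20**3) - 2530) = 1/(1/(2033726 + 8000) - 2530) = 1/(1/2041726 - 2530) = 1/(-5165566779/2041726) = -2041726/5165566779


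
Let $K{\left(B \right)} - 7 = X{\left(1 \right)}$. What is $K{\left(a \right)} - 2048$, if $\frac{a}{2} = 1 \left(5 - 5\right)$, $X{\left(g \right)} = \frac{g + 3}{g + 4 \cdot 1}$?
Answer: $- \frac{10201}{5} \approx -2040.2$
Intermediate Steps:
$X{\left(g \right)} = \frac{3 + g}{4 + g}$ ($X{\left(g \right)} = \frac{3 + g}{g + 4} = \frac{3 + g}{4 + g}$)
$a = 0$ ($a = 2 \cdot 1 \left(5 - 5\right) = 2 \cdot 1 \cdot 0 = 2 \cdot 0 = 0$)
$K{\left(B \right)} = \frac{39}{5}$ ($K{\left(B \right)} = 7 + \frac{3 + 1}{4 + 1} = 7 + \frac{1}{5} \cdot 4 = 7 + \frac{4}{5} = \frac{39}{5}$)
$K{\left(a \right)} - 2048 = \frac{39}{5} - 2048 = - \frac{10201}{5}$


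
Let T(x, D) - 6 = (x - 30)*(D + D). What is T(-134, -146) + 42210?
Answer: 90104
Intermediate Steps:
T(x, D) = 6 + 2*D*(-30 + x) (T(x, D) = 6 + (x - 30)*(D + D) = 6 + (-30 + x)*(2*D) = 6 + 2*D*(-30 + x))
T(-134, -146) + 42210 = (6 - 60*(-146) + 2*(-146)*(-134)) + 42210 = (6 + 8760 + 39128) + 42210 = 47894 + 42210 = 90104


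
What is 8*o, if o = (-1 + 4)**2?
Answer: 72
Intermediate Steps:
o = 9 (o = 3**2 = 9)
8*o = 8*9 = 72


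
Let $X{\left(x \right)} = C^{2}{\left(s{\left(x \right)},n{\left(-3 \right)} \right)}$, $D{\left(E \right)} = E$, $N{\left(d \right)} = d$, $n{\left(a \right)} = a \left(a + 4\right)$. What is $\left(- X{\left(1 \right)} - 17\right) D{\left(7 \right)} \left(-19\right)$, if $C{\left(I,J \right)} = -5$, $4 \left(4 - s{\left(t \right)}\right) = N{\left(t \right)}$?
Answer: $5586$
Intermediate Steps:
$n{\left(a \right)} = a \left(4 + a\right)$
$s{\left(t \right)} = 4 - \frac{t}{4}$
$X{\left(x \right)} = 25$ ($X{\left(x \right)} = \left(-5\right)^{2} = 25$)
$\left(- X{\left(1 \right)} - 17\right) D{\left(7 \right)} \left(-19\right) = \left(\left(-1\right) 25 - 17\right) 7 \left(-19\right) = \left(-25 - 17\right) 7 \left(-19\right) = \left(-42\right) 7 \left(-19\right) = \left(-294\right) \left(-19\right) = 5586$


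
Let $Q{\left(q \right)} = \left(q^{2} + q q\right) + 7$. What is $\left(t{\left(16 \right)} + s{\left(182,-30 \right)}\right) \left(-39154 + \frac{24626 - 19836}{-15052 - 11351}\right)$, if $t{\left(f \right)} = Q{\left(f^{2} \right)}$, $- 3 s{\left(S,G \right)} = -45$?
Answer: $- \frac{45174461556696}{8801} \approx -5.1329 \cdot 10^{9}$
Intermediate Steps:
$s{\left(S,G \right)} = 15$ ($s{\left(S,G \right)} = \left(- \frac{1}{3}\right) \left(-45\right) = 15$)
$Q{\left(q \right)} = 7 + 2 q^{2}$ ($Q{\left(q \right)} = \left(q^{2} + q^{2}\right) + 7 = 2 q^{2} + 7 = 7 + 2 q^{2}$)
$t{\left(f \right)} = 7 + 2 f^{4}$ ($t{\left(f \right)} = 7 + 2 \left(f^{2}\right)^{2} = 7 + 2 f^{4}$)
$\left(t{\left(16 \right)} + s{\left(182,-30 \right)}\right) \left(-39154 + \frac{24626 - 19836}{-15052 - 11351}\right) = \left(\left(7 + 2 \cdot 16^{4}\right) + 15\right) \left(-39154 + \frac{24626 - 19836}{-15052 - 11351}\right) = \left(\left(7 + 2 \cdot 65536\right) + 15\right) \left(-39154 + \frac{4790}{-26403}\right) = \left(\left(7 + 131072\right) + 15\right) \left(-39154 + 4790 \left(- \frac{1}{26403}\right)\right) = \left(131079 + 15\right) \left(-39154 - \frac{4790}{26403}\right) = 131094 \left(- \frac{1033787852}{26403}\right) = - \frac{45174461556696}{8801}$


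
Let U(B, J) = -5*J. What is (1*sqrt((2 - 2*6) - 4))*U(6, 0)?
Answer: 0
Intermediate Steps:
(1*sqrt((2 - 2*6) - 4))*U(6, 0) = (1*sqrt((2 - 2*6) - 4))*(-5*0) = (1*sqrt((2 - 12) - 4))*0 = (1*sqrt(-10 - 4))*0 = (1*sqrt(-14))*0 = (1*(I*sqrt(14)))*0 = (I*sqrt(14))*0 = 0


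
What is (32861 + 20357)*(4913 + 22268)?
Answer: 1446518458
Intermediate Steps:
(32861 + 20357)*(4913 + 22268) = 53218*27181 = 1446518458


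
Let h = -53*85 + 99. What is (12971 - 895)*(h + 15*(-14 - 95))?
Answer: -72951116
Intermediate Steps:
h = -4406 (h = -4505 + 99 = -4406)
(12971 - 895)*(h + 15*(-14 - 95)) = (12971 - 895)*(-4406 + 15*(-14 - 95)) = 12076*(-4406 + 15*(-109)) = 12076*(-4406 - 1635) = 12076*(-6041) = -72951116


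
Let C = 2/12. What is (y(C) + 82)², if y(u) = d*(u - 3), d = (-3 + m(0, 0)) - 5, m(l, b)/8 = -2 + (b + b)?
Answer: 22500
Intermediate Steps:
C = ⅙ (C = 2*(1/12) = ⅙ ≈ 0.16667)
m(l, b) = -16 + 16*b (m(l, b) = 8*(-2 + (b + b)) = 8*(-2 + 2*b) = -16 + 16*b)
d = -24 (d = (-3 + (-16 + 16*0)) - 5 = (-3 + (-16 + 0)) - 5 = (-3 - 16) - 5 = -19 - 5 = -24)
y(u) = 72 - 24*u (y(u) = -24*(u - 3) = -24*(-3 + u) = 72 - 24*u)
(y(C) + 82)² = ((72 - 24*⅙) + 82)² = ((72 - 4) + 82)² = (68 + 82)² = 150² = 22500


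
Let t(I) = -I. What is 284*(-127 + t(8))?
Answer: -38340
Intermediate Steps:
284*(-127 + t(8)) = 284*(-127 - 1*8) = 284*(-127 - 8) = 284*(-135) = -38340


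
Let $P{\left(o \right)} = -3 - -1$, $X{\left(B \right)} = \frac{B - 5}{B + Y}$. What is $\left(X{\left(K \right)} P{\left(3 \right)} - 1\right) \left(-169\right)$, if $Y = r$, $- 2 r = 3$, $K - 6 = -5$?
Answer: $2873$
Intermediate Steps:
$K = 1$ ($K = 6 - 5 = 1$)
$r = - \frac{3}{2}$ ($r = \left(- \frac{1}{2}\right) 3 = - \frac{3}{2} \approx -1.5$)
$Y = - \frac{3}{2} \approx -1.5$
$X{\left(B \right)} = \frac{-5 + B}{- \frac{3}{2} + B}$ ($X{\left(B \right)} = \frac{B - 5}{B - \frac{3}{2}} = \frac{-5 + B}{- \frac{3}{2} + B}$)
$P{\left(o \right)} = -2$ ($P{\left(o \right)} = -3 + 1 = -2$)
$\left(X{\left(K \right)} P{\left(3 \right)} - 1\right) \left(-169\right) = \left(\frac{2 \left(-5 + 1\right)}{-3 + 2 \cdot 1} \left(-2\right) - 1\right) \left(-169\right) = \left(2 \frac{1}{-3 + 2} \left(-4\right) \left(-2\right) - 1\right) \left(-169\right) = \left(2 \frac{1}{-1} \left(-4\right) \left(-2\right) - 1\right) \left(-169\right) = \left(2 \left(-1\right) \left(-4\right) \left(-2\right) - 1\right) \left(-169\right) = \left(8 \left(-2\right) - 1\right) \left(-169\right) = \left(-16 - 1\right) \left(-169\right) = \left(-17\right) \left(-169\right) = 2873$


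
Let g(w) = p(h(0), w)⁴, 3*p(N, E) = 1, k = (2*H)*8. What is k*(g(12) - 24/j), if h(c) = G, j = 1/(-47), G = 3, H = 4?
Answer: 5847616/81 ≈ 72193.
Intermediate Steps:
j = -1/47 ≈ -0.021277
k = 64 (k = (2*4)*8 = 8*8 = 64)
h(c) = 3
p(N, E) = ⅓ (p(N, E) = (⅓)*1 = ⅓)
g(w) = 1/81 (g(w) = (⅓)⁴ = 1/81)
k*(g(12) - 24/j) = 64*(1/81 - 24/(-1/47)) = 64*(1/81 - 24*(-47)) = 64*(1/81 + 1128) = 64*(91369/81) = 5847616/81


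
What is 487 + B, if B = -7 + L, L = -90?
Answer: 390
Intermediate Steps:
B = -97 (B = -7 - 90 = -97)
487 + B = 487 - 97 = 390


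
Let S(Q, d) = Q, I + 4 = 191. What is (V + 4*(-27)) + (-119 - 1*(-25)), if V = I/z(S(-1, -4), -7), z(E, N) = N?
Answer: -1601/7 ≈ -228.71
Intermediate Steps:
I = 187 (I = -4 + 191 = 187)
V = -187/7 (V = 187/(-7) = 187*(-1/7) = -187/7 ≈ -26.714)
(V + 4*(-27)) + (-119 - 1*(-25)) = (-187/7 + 4*(-27)) + (-119 - 1*(-25)) = (-187/7 - 108) + (-119 + 25) = -943/7 - 94 = -1601/7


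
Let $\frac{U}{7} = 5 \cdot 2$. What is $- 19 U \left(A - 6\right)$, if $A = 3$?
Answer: $3990$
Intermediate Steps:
$U = 70$ ($U = 7 \cdot 5 \cdot 2 = 7 \cdot 10 = 70$)
$- 19 U \left(A - 6\right) = \left(-19\right) 70 \left(3 - 6\right) = \left(-1330\right) \left(-3\right) = 3990$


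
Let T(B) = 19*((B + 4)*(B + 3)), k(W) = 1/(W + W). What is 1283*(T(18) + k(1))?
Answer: 22525631/2 ≈ 1.1263e+7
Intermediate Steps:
k(W) = 1/(2*W)
T(B) = 19*(3 + B)*(4 + B) (T(B) = 19*((4 + B)*(3 + B)) = 19*((3 + B)*(4 + B)) = 19*(3 + B)*(4 + B))
1283*(T(18) + k(1)) = 1283*((228 + 19*18**2 + 133*18) + (1/2)/1) = 1283*((228 + 19*324 + 2394) + (1/2)*1) = 1283*((228 + 6156 + 2394) + 1/2) = 1283*(8778 + 1/2) = 1283*(17557/2) = 22525631/2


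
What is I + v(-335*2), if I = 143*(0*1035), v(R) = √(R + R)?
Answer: 2*I*√335 ≈ 36.606*I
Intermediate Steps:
v(R) = √2*√R (v(R) = √(2*R) = √2*√R)
I = 0 (I = 143*0 = 0)
I + v(-335*2) = 0 + √2*√(-335*2) = 0 + √2*√(-670) = 0 + √2*(I*√670) = 0 + 2*I*√335 = 2*I*√335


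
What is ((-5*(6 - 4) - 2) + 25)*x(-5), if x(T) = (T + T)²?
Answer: 1300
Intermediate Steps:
x(T) = 4*T² (x(T) = (2*T)² = 4*T²)
((-5*(6 - 4) - 2) + 25)*x(-5) = ((-5*(6 - 4) - 2) + 25)*(4*(-5)²) = ((-5*2 - 2) + 25)*(4*25) = ((-10 - 2) + 25)*100 = (-12 + 25)*100 = 13*100 = 1300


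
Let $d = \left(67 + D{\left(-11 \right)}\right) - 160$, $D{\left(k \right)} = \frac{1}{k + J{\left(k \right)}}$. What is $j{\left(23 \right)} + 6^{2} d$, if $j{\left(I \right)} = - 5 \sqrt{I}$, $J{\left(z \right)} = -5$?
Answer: $- \frac{13401}{4} - 5 \sqrt{23} \approx -3374.2$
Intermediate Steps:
$D{\left(k \right)} = \frac{1}{-5 + k}$ ($D{\left(k \right)} = \frac{1}{k - 5} = \frac{1}{-5 + k}$)
$d = - \frac{1489}{16}$ ($d = \left(67 + \frac{1}{-5 - 11}\right) - 160 = \left(67 + \frac{1}{-16}\right) - 160 = \left(67 - \frac{1}{16}\right) - 160 = \frac{1071}{16} - 160 = - \frac{1489}{16} \approx -93.063$)
$j{\left(23 \right)} + 6^{2} d = - 5 \sqrt{23} + 6^{2} \left(- \frac{1489}{16}\right) = - 5 \sqrt{23} + 36 \left(- \frac{1489}{16}\right) = - 5 \sqrt{23} - \frac{13401}{4} = - \frac{13401}{4} - 5 \sqrt{23}$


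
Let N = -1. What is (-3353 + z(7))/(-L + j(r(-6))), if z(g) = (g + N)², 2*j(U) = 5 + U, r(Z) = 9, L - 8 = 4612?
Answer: 3317/4613 ≈ 0.71906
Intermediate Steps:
L = 4620 (L = 8 + 4612 = 4620)
j(U) = 5/2 + U/2 (j(U) = (5 + U)/2 = 5/2 + U/2)
z(g) = (-1 + g)² (z(g) = (g - 1)² = (-1 + g)²)
(-3353 + z(7))/(-L + j(r(-6))) = (-3353 + (-1 + 7)²)/(-1*4620 + (5/2 + (½)*9)) = (-3353 + 6²)/(-4620 + (5/2 + 9/2)) = (-3353 + 36)/(-4620 + 7) = -3317/(-4613) = -3317*(-1/4613) = 3317/4613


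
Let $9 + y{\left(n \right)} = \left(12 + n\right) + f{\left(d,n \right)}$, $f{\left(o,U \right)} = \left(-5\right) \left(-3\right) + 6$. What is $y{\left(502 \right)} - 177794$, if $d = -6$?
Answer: $-177268$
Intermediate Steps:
$f{\left(o,U \right)} = 21$ ($f{\left(o,U \right)} = 15 + 6 = 21$)
$y{\left(n \right)} = 24 + n$ ($y{\left(n \right)} = -9 + \left(\left(12 + n\right) + 21\right) = -9 + \left(33 + n\right) = 24 + n$)
$y{\left(502 \right)} - 177794 = \left(24 + 502\right) - 177794 = 526 - 177794 = -177268$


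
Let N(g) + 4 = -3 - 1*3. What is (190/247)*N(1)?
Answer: -100/13 ≈ -7.6923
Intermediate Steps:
N(g) = -10 (N(g) = -4 + (-3 - 1*3) = -4 + (-3 - 3) = -4 - 6 = -10)
(190/247)*N(1) = (190/247)*(-10) = (190*(1/247))*(-10) = (10/13)*(-10) = -100/13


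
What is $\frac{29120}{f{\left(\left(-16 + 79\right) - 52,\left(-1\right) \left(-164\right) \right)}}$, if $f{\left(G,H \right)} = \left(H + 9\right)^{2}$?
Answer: $\frac{29120}{29929} \approx 0.97297$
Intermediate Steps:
$f{\left(G,H \right)} = \left(9 + H\right)^{2}$
$\frac{29120}{f{\left(\left(-16 + 79\right) - 52,\left(-1\right) \left(-164\right) \right)}} = \frac{29120}{\left(9 - -164\right)^{2}} = \frac{29120}{\left(9 + 164\right)^{2}} = \frac{29120}{173^{2}} = \frac{29120}{29929}$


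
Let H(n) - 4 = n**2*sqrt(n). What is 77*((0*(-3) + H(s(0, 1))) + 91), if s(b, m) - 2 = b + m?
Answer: 7315 + 693*sqrt(3) ≈ 8515.3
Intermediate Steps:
s(b, m) = 2 + b + m (s(b, m) = 2 + (b + m) = 2 + b + m)
H(n) = 4 + n**(5/2) (H(n) = 4 + n**2*sqrt(n) = 4 + n**(5/2))
77*((0*(-3) + H(s(0, 1))) + 91) = 77*((0*(-3) + (4 + (2 + 0 + 1)**(5/2))) + 91) = 77*((0 + (4 + 3**(5/2))) + 91) = 77*((0 + (4 + 9*sqrt(3))) + 91) = 77*((4 + 9*sqrt(3)) + 91) = 77*(95 + 9*sqrt(3)) = 7315 + 693*sqrt(3)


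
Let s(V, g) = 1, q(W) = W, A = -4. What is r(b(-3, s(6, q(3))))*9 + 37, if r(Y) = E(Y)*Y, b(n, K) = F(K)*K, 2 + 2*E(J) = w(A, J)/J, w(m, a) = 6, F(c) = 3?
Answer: 37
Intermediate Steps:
E(J) = -1 + 3/J (E(J) = -1 + (6/J)/2 = -1 + 3/J)
b(n, K) = 3*K
r(Y) = 3 - Y (r(Y) = ((3 - Y)/Y)*Y = 3 - Y)
r(b(-3, s(6, q(3))))*9 + 37 = (3 - 3)*9 + 37 = 0*9 + 37 = 0 + 37 = 37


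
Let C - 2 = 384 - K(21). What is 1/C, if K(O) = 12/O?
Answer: 7/2698 ≈ 0.0025945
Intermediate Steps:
C = 2698/7 (C = 2 + (384 - 12/21) = 2 + (384 - 1*4/7) = 2 + (384 - 4/7) = 2 + 2684/7 = 2698/7 ≈ 385.43)
1/C = 1/(2698/7) = 7/2698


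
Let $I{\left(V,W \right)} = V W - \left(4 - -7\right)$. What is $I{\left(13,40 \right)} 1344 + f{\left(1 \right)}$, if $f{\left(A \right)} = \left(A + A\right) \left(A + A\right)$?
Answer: $684100$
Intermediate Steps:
$f{\left(A \right)} = 4 A^{2}$ ($f{\left(A \right)} = 2 A 2 A = 4 A^{2}$)
$I{\left(V,W \right)} = -11 + V W$ ($I{\left(V,W \right)} = V W - \left(4 + 7\right) = V W - 11 = -11 + V W$)
$I{\left(13,40 \right)} 1344 + f{\left(1 \right)} = \left(-11 + 13 \cdot 40\right) 1344 + 4 \cdot 1^{2} = \left(-11 + 520\right) 1344 + 4 \cdot 1 = 509 \cdot 1344 + 4 = 684096 + 4 = 684100$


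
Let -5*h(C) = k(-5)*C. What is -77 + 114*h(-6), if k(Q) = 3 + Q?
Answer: -1753/5 ≈ -350.60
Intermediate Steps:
h(C) = 2*C/5 (h(C) = -(3 - 5)*C/5 = -(-2)*C/5 = 2*C/5)
-77 + 114*h(-6) = -77 + 114*((2/5)*(-6)) = -77 + 114*(-12/5) = -77 - 1368/5 = -1753/5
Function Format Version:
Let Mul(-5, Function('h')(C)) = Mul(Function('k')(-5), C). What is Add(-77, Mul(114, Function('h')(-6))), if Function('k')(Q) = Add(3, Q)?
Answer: Rational(-1753, 5) ≈ -350.60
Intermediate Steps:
Function('h')(C) = Mul(Rational(2, 5), C) (Function('h')(C) = Mul(Rational(-1, 5), Mul(Add(3, -5), C)) = Mul(Rational(-1, 5), Mul(-2, C)) = Mul(Rational(2, 5), C))
Add(-77, Mul(114, Function('h')(-6))) = Add(-77, Mul(114, Mul(Rational(2, 5), -6))) = Add(-77, Mul(114, Rational(-12, 5))) = Add(-77, Rational(-1368, 5)) = Rational(-1753, 5)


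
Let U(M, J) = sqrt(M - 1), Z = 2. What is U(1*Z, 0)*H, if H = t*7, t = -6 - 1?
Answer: -49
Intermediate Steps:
t = -7
U(M, J) = sqrt(-1 + M)
H = -49 (H = -7*7 = -49)
U(1*Z, 0)*H = sqrt(-1 + 1*2)*(-49) = sqrt(-1 + 2)*(-49) = sqrt(1)*(-49) = 1*(-49) = -49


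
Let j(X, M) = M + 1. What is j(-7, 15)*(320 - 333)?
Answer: -208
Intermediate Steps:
j(X, M) = 1 + M
j(-7, 15)*(320 - 333) = (1 + 15)*(320 - 333) = 16*(-13) = -208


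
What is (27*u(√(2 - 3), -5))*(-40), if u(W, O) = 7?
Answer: -7560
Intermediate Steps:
(27*u(√(2 - 3), -5))*(-40) = (27*7)*(-40) = 189*(-40) = -7560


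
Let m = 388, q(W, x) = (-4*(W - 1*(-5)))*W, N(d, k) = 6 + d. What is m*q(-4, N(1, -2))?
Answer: 6208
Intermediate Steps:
q(W, x) = W*(-20 - 4*W) (q(W, x) = (-4*(W + 5))*W = (-4*(5 + W))*W = (-20 - 4*W)*W = W*(-20 - 4*W))
m*q(-4, N(1, -2)) = 388*(-4*(-4)*(5 - 4)) = 388*(-4*(-4)*1) = 388*16 = 6208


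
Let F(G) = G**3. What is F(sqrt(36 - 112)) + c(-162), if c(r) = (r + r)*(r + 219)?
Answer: -18468 - 152*I*sqrt(19) ≈ -18468.0 - 662.55*I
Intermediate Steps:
c(r) = 2*r*(219 + r) (c(r) = (2*r)*(219 + r) = 2*r*(219 + r))
F(sqrt(36 - 112)) + c(-162) = (sqrt(36 - 112))**3 + 2*(-162)*(219 - 162) = (sqrt(-76))**3 + 2*(-162)*57 = (2*I*sqrt(19))**3 - 18468 = -152*I*sqrt(19) - 18468 = -18468 - 152*I*sqrt(19)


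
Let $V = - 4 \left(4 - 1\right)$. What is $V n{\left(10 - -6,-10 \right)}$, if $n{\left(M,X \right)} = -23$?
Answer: $276$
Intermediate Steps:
$V = -12$ ($V = \left(-4\right) 3 = -12$)
$V n{\left(10 - -6,-10 \right)} = \left(-12\right) \left(-23\right) = 276$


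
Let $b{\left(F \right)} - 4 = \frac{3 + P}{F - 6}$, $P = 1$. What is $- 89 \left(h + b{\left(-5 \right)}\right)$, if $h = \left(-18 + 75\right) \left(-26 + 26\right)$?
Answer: $- \frac{3560}{11} \approx -323.64$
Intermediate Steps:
$b{\left(F \right)} = 4 + \frac{4}{-6 + F}$ ($b{\left(F \right)} = 4 + \frac{3 + 1}{F - 6} = 4 + \frac{4}{-6 + F}$)
$h = 0$ ($h = 57 \cdot 0 = 0$)
$- 89 \left(h + b{\left(-5 \right)}\right) = - 89 \left(0 + \frac{4 \left(-5 - 5\right)}{-6 - 5}\right) = - 89 \left(0 + 4 \frac{1}{-11} \left(-10\right)\right) = - 89 \left(0 + 4 \left(- \frac{1}{11}\right) \left(-10\right)\right) = - 89 \left(0 + \frac{40}{11}\right) = \left(-89\right) \frac{40}{11} = - \frac{3560}{11}$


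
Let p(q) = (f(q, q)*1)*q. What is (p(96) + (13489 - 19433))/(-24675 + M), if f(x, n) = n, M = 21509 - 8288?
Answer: -1636/5727 ≈ -0.28566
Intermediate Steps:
M = 13221
p(q) = q² (p(q) = (q*1)*q = q*q = q²)
(p(96) + (13489 - 19433))/(-24675 + M) = (96² + (13489 - 19433))/(-24675 + 13221) = (9216 - 5944)/(-11454) = 3272*(-1/11454) = -1636/5727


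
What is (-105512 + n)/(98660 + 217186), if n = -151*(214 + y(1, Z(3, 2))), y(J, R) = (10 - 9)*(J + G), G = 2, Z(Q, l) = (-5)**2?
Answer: -46093/105282 ≈ -0.43781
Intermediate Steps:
Z(Q, l) = 25
y(J, R) = 2 + J (y(J, R) = (10 - 9)*(J + 2) = 1*(2 + J) = 2 + J)
n = -32767 (n = -151*(214 + (2 + 1)) = -151*(214 + 3) = -151*217 = -32767)
(-105512 + n)/(98660 + 217186) = (-105512 - 32767)/(98660 + 217186) = -138279/315846 = -138279*1/315846 = -46093/105282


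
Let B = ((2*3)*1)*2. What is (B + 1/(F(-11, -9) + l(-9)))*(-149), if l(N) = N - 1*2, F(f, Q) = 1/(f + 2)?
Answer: -177459/100 ≈ -1774.6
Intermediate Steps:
F(f, Q) = 1/(2 + f)
B = 12 (B = (6*1)*2 = 6*2 = 12)
l(N) = -2 + N (l(N) = N - 2 = -2 + N)
(B + 1/(F(-11, -9) + l(-9)))*(-149) = (12 + 1/(1/(2 - 11) + (-2 - 9)))*(-149) = (12 + 1/(1/(-9) - 11))*(-149) = (12 + 1/(-⅑ - 11))*(-149) = (12 + 1/(-100/9))*(-149) = (12 - 9/100)*(-149) = (1191/100)*(-149) = -177459/100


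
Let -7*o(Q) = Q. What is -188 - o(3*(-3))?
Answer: -1325/7 ≈ -189.29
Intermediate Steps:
o(Q) = -Q/7
-188 - o(3*(-3)) = -188 - (-1)*3*(-3)/7 = -188 - (-1)*(-9)/7 = -188 - 1*9/7 = -188 - 9/7 = -1325/7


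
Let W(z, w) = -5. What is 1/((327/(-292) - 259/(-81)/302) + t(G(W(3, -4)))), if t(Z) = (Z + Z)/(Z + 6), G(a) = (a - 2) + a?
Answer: 3571452/10324085 ≈ 0.34593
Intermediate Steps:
G(a) = -2 + 2*a (G(a) = (-2 + a) + a = -2 + 2*a)
t(Z) = 2*Z/(6 + Z) (t(Z) = (2*Z)/(6 + Z) = 2*Z/(6 + Z))
1/((327/(-292) - 259/(-81)/302) + t(G(W(3, -4)))) = 1/((327/(-292) - 259/(-81)/302) + 2*(-2 + 2*(-5))/(6 + (-2 + 2*(-5)))) = 1/((327*(-1/292) - 259*(-1/81)*(1/302)) + 2*(-2 - 10)/(6 + (-2 - 10))) = 1/((-327/292 + (259/81)*(1/302)) + 2*(-12)/(6 - 12)) = 1/((-327/292 + 259/24462) + 2*(-12)/(-6)) = 1/(-3961723/3571452 + 2*(-12)*(-⅙)) = 1/(-3961723/3571452 + 4) = 1/(10324085/3571452) = 3571452/10324085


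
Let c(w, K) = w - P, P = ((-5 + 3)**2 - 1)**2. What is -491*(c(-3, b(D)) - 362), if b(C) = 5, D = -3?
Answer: 183634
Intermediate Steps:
P = 9 (P = ((-2)**2 - 1)**2 = (4 - 1)**2 = 3**2 = 9)
c(w, K) = -9 + w (c(w, K) = w - 1*9 = w - 9 = -9 + w)
-491*(c(-3, b(D)) - 362) = -491*((-9 - 3) - 362) = -491*(-12 - 362) = -491*(-374) = 183634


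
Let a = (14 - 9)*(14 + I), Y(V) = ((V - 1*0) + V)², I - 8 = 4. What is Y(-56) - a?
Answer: 12414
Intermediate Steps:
I = 12 (I = 8 + 4 = 12)
Y(V) = 4*V² (Y(V) = ((V + 0) + V)² = (V + V)² = (2*V)² = 4*V²)
a = 130 (a = (14 - 9)*(14 + 12) = 5*26 = 130)
Y(-56) - a = 4*(-56)² - 1*130 = 4*3136 - 130 = 12544 - 130 = 12414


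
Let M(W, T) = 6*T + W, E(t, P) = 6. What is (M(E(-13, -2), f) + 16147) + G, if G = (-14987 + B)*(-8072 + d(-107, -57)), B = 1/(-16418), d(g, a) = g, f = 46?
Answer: 2012766392815/16418 ≈ 1.2260e+8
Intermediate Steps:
B = -1/16418 ≈ -6.0909e-5
M(W, T) = W + 6*T
G = 2012496661493/16418 (G = (-14987 - 1/16418)*(-8072 - 107) = -246056567/16418*(-8179) = 2012496661493/16418 ≈ 1.2258e+8)
(M(E(-13, -2), f) + 16147) + G = ((6 + 6*46) + 16147) + 2012496661493/16418 = ((6 + 276) + 16147) + 2012496661493/16418 = (282 + 16147) + 2012496661493/16418 = 16429 + 2012496661493/16418 = 2012766392815/16418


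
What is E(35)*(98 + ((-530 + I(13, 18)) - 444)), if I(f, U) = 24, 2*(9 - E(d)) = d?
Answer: 7242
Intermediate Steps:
E(d) = 9 - d/2
E(35)*(98 + ((-530 + I(13, 18)) - 444)) = (9 - ½*35)*(98 + ((-530 + 24) - 444)) = (9 - 35/2)*(98 + (-506 - 444)) = -17*(98 - 950)/2 = -17/2*(-852) = 7242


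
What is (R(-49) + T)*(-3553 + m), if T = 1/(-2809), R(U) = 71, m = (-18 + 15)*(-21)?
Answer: -696038620/2809 ≈ -2.4779e+5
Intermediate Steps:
m = 63 (m = -3*(-21) = 63)
T = -1/2809 ≈ -0.00035600
(R(-49) + T)*(-3553 + m) = (71 - 1/2809)*(-3553 + 63) = (199438/2809)*(-3490) = -696038620/2809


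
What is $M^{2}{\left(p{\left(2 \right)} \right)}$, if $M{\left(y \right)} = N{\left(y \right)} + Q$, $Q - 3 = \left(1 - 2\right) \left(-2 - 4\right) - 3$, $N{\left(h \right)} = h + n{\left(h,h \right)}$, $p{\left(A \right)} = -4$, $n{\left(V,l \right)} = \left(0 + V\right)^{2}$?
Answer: $324$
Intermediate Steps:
$n{\left(V,l \right)} = V^{2}$
$N{\left(h \right)} = h + h^{2}$
$Q = 6$ ($Q = 3 - \left(3 - \left(1 - 2\right) \left(-2 - 4\right)\right) = 3 - -3 = 3 + \left(6 - 3\right) = 3 + 3 = 6$)
$M{\left(y \right)} = 6 + y \left(1 + y\right)$ ($M{\left(y \right)} = y \left(1 + y\right) + 6 = 6 + y \left(1 + y\right)$)
$M^{2}{\left(p{\left(2 \right)} \right)} = \left(6 - 4 + \left(-4\right)^{2}\right)^{2} = \left(6 - 4 + 16\right)^{2} = 18^{2} = 324$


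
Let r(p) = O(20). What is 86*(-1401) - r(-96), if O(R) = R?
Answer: -120506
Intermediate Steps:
r(p) = 20
86*(-1401) - r(-96) = 86*(-1401) - 1*20 = -120486 - 20 = -120506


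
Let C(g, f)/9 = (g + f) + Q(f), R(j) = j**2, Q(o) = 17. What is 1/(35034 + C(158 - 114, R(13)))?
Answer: 1/37104 ≈ 2.6951e-5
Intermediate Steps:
C(g, f) = 153 + 9*f + 9*g (C(g, f) = 9*((g + f) + 17) = 9*((f + g) + 17) = 9*(17 + f + g) = 153 + 9*f + 9*g)
1/(35034 + C(158 - 114, R(13))) = 1/(35034 + (153 + 9*13**2 + 9*(158 - 114))) = 1/(35034 + (153 + 9*169 + 9*44)) = 1/(35034 + (153 + 1521 + 396)) = 1/(35034 + 2070) = 1/37104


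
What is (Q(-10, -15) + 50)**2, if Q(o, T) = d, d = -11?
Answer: 1521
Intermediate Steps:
Q(o, T) = -11
(Q(-10, -15) + 50)**2 = (-11 + 50)**2 = 39**2 = 1521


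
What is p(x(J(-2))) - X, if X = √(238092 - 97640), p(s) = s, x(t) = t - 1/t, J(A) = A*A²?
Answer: -63/8 - 2*√35113 ≈ -382.64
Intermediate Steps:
J(A) = A³
X = 2*√35113 (X = √140452 = 2*√35113 ≈ 374.77)
p(x(J(-2))) - X = ((-2)³ - 1/((-2)³)) - 2*√35113 = (-8 - 1/(-8)) - 2*√35113 = (-8 - 1*(-⅛)) - 2*√35113 = (-8 + ⅛) - 2*√35113 = -63/8 - 2*√35113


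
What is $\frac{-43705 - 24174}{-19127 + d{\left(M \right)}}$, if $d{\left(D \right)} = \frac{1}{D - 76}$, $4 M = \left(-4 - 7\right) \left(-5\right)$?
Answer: $\frac{16901871}{4762627} \approx 3.5489$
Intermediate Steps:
$M = \frac{55}{4}$ ($M = \frac{\left(-4 - 7\right) \left(-5\right)}{4} = \frac{\left(-11\right) \left(-5\right)}{4} = \frac{1}{4} \cdot 55 = \frac{55}{4} \approx 13.75$)
$d{\left(D \right)} = \frac{1}{-76 + D}$ ($d{\left(D \right)} = \frac{1}{D - 76} = \frac{1}{-76 + D}$)
$\frac{-43705 - 24174}{-19127 + d{\left(M \right)}} = \frac{-43705 - 24174}{-19127 + \frac{1}{-76 + \frac{55}{4}}} = - \frac{67879}{-19127 + \frac{1}{- \frac{249}{4}}} = - \frac{67879}{-19127 - \frac{4}{249}} = - \frac{67879}{- \frac{4762627}{249}} = \left(-67879\right) \left(- \frac{249}{4762627}\right) = \frac{16901871}{4762627}$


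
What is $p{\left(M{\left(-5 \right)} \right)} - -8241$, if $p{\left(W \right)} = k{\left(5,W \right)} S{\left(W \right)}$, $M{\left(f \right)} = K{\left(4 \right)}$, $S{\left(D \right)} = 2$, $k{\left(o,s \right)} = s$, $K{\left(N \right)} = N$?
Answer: $8249$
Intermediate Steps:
$M{\left(f \right)} = 4$
$p{\left(W \right)} = 2 W$ ($p{\left(W \right)} = W 2 = 2 W$)
$p{\left(M{\left(-5 \right)} \right)} - -8241 = 2 \cdot 4 - -8241 = 8 + 8241 = 8249$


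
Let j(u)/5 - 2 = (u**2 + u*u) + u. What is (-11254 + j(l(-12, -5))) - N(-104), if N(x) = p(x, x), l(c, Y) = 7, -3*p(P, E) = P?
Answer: -32261/3 ≈ -10754.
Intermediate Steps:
p(P, E) = -P/3
N(x) = -x/3
j(u) = 10 + 5*u + 10*u**2 (j(u) = 10 + 5*((u**2 + u*u) + u) = 10 + 5*((u**2 + u**2) + u) = 10 + 5*(2*u**2 + u) = 10 + 5*(u + 2*u**2) = 10 + (5*u + 10*u**2) = 10 + 5*u + 10*u**2)
(-11254 + j(l(-12, -5))) - N(-104) = (-11254 + (10 + 5*7 + 10*7**2)) - (-1)*(-104)/3 = (-11254 + (10 + 35 + 10*49)) - 1*104/3 = (-11254 + (10 + 35 + 490)) - 104/3 = (-11254 + 535) - 104/3 = -10719 - 104/3 = -32261/3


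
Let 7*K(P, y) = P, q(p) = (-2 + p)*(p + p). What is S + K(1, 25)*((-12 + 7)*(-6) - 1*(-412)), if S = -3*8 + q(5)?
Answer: 484/7 ≈ 69.143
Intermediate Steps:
q(p) = 2*p*(-2 + p) (q(p) = (-2 + p)*(2*p) = 2*p*(-2 + p))
K(P, y) = P/7
S = 6 (S = -3*8 + 2*5*(-2 + 5) = -24 + 2*5*3 = -24 + 30 = 6)
S + K(1, 25)*((-12 + 7)*(-6) - 1*(-412)) = 6 + ((⅐)*1)*((-12 + 7)*(-6) - 1*(-412)) = 6 + (-5*(-6) + 412)/7 = 6 + (30 + 412)/7 = 6 + (⅐)*442 = 6 + 442/7 = 484/7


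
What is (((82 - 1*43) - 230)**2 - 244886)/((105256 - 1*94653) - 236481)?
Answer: 208405/225878 ≈ 0.92264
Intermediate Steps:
(((82 - 1*43) - 230)**2 - 244886)/((105256 - 1*94653) - 236481) = (((82 - 43) - 230)**2 - 244886)/((105256 - 94653) - 236481) = ((39 - 230)**2 - 244886)/(10603 - 236481) = ((-191)**2 - 244886)/(-225878) = (36481 - 244886)*(-1/225878) = -208405*(-1/225878) = 208405/225878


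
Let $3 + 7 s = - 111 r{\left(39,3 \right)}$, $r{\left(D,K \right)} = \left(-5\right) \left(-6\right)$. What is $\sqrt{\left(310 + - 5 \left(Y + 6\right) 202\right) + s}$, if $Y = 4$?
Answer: $\frac{i \sqrt{503041}}{7} \approx 101.32 i$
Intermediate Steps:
$r{\left(D,K \right)} = 30$
$s = - \frac{3333}{7}$ ($s = - \frac{3}{7} + \frac{\left(-111\right) 30}{7} = - \frac{3}{7} + \frac{1}{7} \left(-3330\right) = - \frac{3}{7} - \frac{3330}{7} = - \frac{3333}{7} \approx -476.14$)
$\sqrt{\left(310 + - 5 \left(Y + 6\right) 202\right) + s} = \sqrt{\left(310 + - 5 \left(4 + 6\right) 202\right) - \frac{3333}{7}} = \sqrt{\left(310 + \left(-5\right) 10 \cdot 202\right) - \frac{3333}{7}} = \sqrt{\left(310 - 10100\right) - \frac{3333}{7}} = \sqrt{-9790 - \frac{3333}{7}} = \sqrt{- \frac{71863}{7}} = \frac{i \sqrt{503041}}{7}$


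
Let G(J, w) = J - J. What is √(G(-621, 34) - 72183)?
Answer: I*√72183 ≈ 268.67*I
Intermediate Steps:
G(J, w) = 0
√(G(-621, 34) - 72183) = √(0 - 72183) = √(-72183) = I*√72183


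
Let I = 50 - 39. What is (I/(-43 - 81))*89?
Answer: -979/124 ≈ -7.8952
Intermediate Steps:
I = 11
(I/(-43 - 81))*89 = (11/(-43 - 81))*89 = (11/(-124))*89 = -1/124*11*89 = -11/124*89 = -979/124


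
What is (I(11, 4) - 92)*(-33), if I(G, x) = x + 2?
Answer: 2838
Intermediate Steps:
I(G, x) = 2 + x
(I(11, 4) - 92)*(-33) = ((2 + 4) - 92)*(-33) = (6 - 92)*(-33) = -86*(-33) = 2838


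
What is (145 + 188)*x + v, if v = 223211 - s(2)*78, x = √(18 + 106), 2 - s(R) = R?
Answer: 223211 + 666*√31 ≈ 2.2692e+5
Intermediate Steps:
s(R) = 2 - R
x = 2*√31 (x = √124 = 2*√31 ≈ 11.136)
v = 223211 (v = 223211 - (2 - 1*2)*78 = 223211 - (2 - 2)*78 = 223211 - 0*78 = 223211 - 1*0 = 223211 + 0 = 223211)
(145 + 188)*x + v = (145 + 188)*(2*√31) + 223211 = 333*(2*√31) + 223211 = 666*√31 + 223211 = 223211 + 666*√31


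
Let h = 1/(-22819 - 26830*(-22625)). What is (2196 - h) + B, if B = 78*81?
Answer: 9563849633249/1123308625 ≈ 8514.0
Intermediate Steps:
B = 6318
h = 1/1123308625 (h = -1/22625/(-49649) = -1/49649*(-1/22625) = 1/1123308625 ≈ 8.9023e-10)
(2196 - h) + B = (2196 - 1*1/1123308625) + 6318 = (2196 - 1/1123308625) + 6318 = 2466785740499/1123308625 + 6318 = 9563849633249/1123308625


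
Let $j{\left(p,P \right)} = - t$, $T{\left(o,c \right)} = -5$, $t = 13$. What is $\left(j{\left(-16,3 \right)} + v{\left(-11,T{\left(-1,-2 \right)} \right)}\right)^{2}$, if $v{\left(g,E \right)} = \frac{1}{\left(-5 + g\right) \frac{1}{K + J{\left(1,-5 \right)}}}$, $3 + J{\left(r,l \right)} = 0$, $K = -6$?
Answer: $\frac{39601}{256} \approx 154.69$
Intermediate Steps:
$J{\left(r,l \right)} = -3$ ($J{\left(r,l \right)} = -3 + 0 = -3$)
$j{\left(p,P \right)} = -13$ ($j{\left(p,P \right)} = \left(-1\right) 13 = -13$)
$v{\left(g,E \right)} = \frac{1}{\frac{5}{9} - \frac{g}{9}}$ ($v{\left(g,E \right)} = \frac{1}{\left(-5 + g\right) \frac{1}{-6 - 3}} = \frac{1}{\left(-5 + g\right) \frac{1}{-9}} = \frac{1}{\left(-5 + g\right) \left(- \frac{1}{9}\right)} = \frac{1}{\frac{5}{9} - \frac{g}{9}}$)
$\left(j{\left(-16,3 \right)} + v{\left(-11,T{\left(-1,-2 \right)} \right)}\right)^{2} = \left(-13 - \frac{9}{-5 - 11}\right)^{2} = \left(-13 - \frac{9}{-16}\right)^{2} = \left(-13 - - \frac{9}{16}\right)^{2} = \left(-13 + \frac{9}{16}\right)^{2} = \left(- \frac{199}{16}\right)^{2} = \frac{39601}{256}$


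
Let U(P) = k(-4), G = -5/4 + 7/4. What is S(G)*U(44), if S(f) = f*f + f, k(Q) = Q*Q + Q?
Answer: 9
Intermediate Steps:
G = ½ (G = -5*¼ + 7*(¼) = -5/4 + 7/4 = ½ ≈ 0.50000)
k(Q) = Q + Q² (k(Q) = Q² + Q = Q + Q²)
U(P) = 12 (U(P) = -4*(1 - 4) = -4*(-3) = 12)
S(f) = f + f² (S(f) = f² + f = f + f²)
S(G)*U(44) = ((1 + ½)/2)*12 = ((½)*(3/2))*12 = (¾)*12 = 9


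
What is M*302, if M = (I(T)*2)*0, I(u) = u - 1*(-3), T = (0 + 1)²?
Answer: 0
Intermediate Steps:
T = 1 (T = 1² = 1)
I(u) = 3 + u (I(u) = u + 3 = 3 + u)
M = 0 (M = ((3 + 1)*2)*0 = (4*2)*0 = 8*0 = 0)
M*302 = 0*302 = 0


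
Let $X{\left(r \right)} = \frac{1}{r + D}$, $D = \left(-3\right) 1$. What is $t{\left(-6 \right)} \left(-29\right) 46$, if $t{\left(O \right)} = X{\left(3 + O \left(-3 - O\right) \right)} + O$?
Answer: $\frac{72703}{9} \approx 8078.1$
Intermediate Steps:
$D = -3$
$X{\left(r \right)} = \frac{1}{-3 + r}$ ($X{\left(r \right)} = \frac{1}{r - 3} = \frac{1}{-3 + r}$)
$t{\left(O \right)} = O + \frac{1}{O \left(-3 - O\right)}$ ($t{\left(O \right)} = \frac{1}{-3 + \left(3 + O \left(-3 - O\right)\right)} + O = \frac{1}{O \left(-3 - O\right)} + O = O + \frac{1}{O \left(-3 - O\right)}$)
$t{\left(-6 \right)} \left(-29\right) 46 = \frac{-1 + \left(-6\right)^{2} \left(3 - 6\right)}{\left(-6\right) \left(3 - 6\right)} \left(-29\right) 46 = - \frac{-1 + 36 \left(-3\right)}{6 \left(-3\right)} \left(-29\right) 46 = \left(- \frac{1}{6}\right) \left(- \frac{1}{3}\right) \left(-1 - 108\right) \left(-29\right) 46 = \left(- \frac{1}{6}\right) \left(- \frac{1}{3}\right) \left(-109\right) \left(-29\right) 46 = \left(- \frac{109}{18}\right) \left(-29\right) 46 = \frac{3161}{18} \cdot 46 = \frac{72703}{9}$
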